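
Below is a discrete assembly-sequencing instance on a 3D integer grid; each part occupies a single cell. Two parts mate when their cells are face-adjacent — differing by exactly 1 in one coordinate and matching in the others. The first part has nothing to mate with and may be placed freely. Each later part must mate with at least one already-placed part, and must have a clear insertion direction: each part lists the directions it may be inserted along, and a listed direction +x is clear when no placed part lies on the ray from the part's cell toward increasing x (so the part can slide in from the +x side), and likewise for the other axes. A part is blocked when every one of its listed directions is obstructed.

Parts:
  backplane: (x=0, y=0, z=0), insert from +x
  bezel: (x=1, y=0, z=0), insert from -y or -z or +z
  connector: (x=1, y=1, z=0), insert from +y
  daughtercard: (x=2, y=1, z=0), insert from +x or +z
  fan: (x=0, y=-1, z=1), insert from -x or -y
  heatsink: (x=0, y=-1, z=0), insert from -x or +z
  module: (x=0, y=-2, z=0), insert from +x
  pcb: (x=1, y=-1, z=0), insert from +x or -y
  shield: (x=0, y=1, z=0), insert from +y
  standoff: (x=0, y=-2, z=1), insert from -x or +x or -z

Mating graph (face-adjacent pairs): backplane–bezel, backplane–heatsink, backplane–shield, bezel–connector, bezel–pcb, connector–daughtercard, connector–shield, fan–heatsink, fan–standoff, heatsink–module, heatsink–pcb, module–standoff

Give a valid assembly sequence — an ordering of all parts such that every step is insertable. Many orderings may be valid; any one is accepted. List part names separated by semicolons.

heatsink; module; standoff; fan; pcb; backplane; bezel; connector; daughtercard; shield

1. heatsink@(0, -1, 0) [-x clear] — {heatsink}
2. module@(0, -2, 0) [+x clear] — {heatsink, module}
3. standoff@(0, -2, 1) [-x clear] — {heatsink, module, standoff}
4. fan@(0, -1, 1) [-x clear] — {fan, heatsink, module, standoff}
5. pcb@(1, -1, 0) [+x clear] — {fan, heatsink, module, pcb, standoff}
6. backplane@(0, 0, 0) [+x clear] — {backplane, fan, heatsink, module, pcb, standoff}
7. bezel@(1, 0, 0) [-z clear] — {backplane, bezel, fan, heatsink, module, pcb, standoff}
8. connector@(1, 1, 0) [+y clear] — {backplane, bezel, connector, fan, heatsink, module, pcb, standoff}
9. daughtercard@(2, 1, 0) [+x clear] — {backplane, bezel, connector, daughtercard, fan, heatsink, module, pcb, standoff}
10. shield@(0, 1, 0) [+y clear] — {backplane, bezel, connector, daughtercard, fan, heatsink, module, pcb, shield, standoff}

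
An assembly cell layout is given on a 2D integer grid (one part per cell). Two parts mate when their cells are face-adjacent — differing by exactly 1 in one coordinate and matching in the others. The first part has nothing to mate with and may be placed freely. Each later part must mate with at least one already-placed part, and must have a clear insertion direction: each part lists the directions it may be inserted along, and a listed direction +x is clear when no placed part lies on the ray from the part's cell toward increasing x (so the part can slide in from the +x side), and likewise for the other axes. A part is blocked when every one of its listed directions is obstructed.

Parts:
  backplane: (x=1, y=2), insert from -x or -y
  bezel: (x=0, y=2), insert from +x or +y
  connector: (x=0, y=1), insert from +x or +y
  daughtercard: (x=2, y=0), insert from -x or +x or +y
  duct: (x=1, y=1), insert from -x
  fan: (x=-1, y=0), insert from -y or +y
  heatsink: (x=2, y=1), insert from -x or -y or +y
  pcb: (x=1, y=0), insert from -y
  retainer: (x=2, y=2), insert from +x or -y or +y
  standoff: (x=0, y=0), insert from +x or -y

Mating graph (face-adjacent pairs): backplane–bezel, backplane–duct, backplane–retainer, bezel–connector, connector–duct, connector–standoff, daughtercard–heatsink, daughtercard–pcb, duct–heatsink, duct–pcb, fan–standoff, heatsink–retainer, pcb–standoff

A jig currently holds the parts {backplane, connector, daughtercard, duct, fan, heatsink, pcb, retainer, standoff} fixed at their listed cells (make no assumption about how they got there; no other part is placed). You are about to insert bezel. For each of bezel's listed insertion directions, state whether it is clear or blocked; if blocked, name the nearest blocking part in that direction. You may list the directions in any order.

+x: blocked by backplane; +y: clear

+x: nearest on ray is backplane@(1, 2) ⇒ blocked
+y: ray from bezel(0, 2) has no placed part ⇒ clear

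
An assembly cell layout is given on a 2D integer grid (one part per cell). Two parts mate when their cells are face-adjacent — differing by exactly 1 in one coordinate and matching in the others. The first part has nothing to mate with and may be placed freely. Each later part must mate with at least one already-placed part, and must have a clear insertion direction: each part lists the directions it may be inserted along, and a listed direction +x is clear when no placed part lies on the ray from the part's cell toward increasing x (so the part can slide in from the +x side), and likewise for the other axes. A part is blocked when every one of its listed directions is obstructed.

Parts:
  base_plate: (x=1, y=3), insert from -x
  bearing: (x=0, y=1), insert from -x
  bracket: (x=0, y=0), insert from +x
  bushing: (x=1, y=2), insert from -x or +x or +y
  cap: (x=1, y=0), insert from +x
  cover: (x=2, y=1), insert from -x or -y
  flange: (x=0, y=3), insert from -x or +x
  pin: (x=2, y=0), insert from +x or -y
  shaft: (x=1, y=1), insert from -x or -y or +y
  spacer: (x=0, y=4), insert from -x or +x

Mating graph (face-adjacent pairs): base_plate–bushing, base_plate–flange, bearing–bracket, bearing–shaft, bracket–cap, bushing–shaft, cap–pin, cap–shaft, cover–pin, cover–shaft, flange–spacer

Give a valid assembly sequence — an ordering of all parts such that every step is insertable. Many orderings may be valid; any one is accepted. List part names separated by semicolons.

base_plate; flange; spacer; bushing; shaft; bearing; bracket; cap; cover; pin

1. base_plate@(1, 3) [-x clear] — {base_plate}
2. flange@(0, 3) [-x clear] — {base_plate, flange}
3. spacer@(0, 4) [-x clear] — {base_plate, flange, spacer}
4. bushing@(1, 2) [-x clear] — {base_plate, bushing, flange, spacer}
5. shaft@(1, 1) [-x clear] — {base_plate, bushing, flange, shaft, spacer}
6. bearing@(0, 1) [-x clear] — {base_plate, bearing, bushing, flange, shaft, spacer}
7. bracket@(0, 0) [+x clear] — {base_plate, bearing, bracket, bushing, flange, shaft, spacer}
8. cap@(1, 0) [+x clear] — {base_plate, bearing, bracket, bushing, cap, flange, shaft, spacer}
9. cover@(2, 1) [-y clear] — {base_plate, bearing, bracket, bushing, cap, cover, flange, shaft, spacer}
10. pin@(2, 0) [+x clear] — {base_plate, bearing, bracket, bushing, cap, cover, flange, pin, shaft, spacer}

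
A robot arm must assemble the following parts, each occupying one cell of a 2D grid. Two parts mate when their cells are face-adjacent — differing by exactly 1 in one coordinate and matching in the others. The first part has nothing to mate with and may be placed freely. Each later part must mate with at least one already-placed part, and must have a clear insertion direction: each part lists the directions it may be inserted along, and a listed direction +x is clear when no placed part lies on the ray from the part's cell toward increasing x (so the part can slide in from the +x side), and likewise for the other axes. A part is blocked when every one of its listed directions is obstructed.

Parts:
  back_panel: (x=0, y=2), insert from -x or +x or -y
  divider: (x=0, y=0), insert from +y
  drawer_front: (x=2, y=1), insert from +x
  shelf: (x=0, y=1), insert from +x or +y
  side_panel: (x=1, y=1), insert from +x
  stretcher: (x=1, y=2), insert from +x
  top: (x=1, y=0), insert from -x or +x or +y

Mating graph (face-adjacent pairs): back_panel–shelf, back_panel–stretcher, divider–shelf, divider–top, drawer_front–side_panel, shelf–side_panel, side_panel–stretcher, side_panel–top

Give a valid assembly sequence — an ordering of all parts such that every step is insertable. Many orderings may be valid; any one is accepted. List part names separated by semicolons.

1. stretcher@(1, 2) [+x clear] — {stretcher}
2. side_panel@(1, 1) [+x clear] — {side_panel, stretcher}
3. top@(1, 0) [-x clear] — {side_panel, stretcher, top}
4. drawer_front@(2, 1) [+x clear] — {drawer_front, side_panel, stretcher, top}
5. divider@(0, 0) [+y clear] — {divider, drawer_front, side_panel, stretcher, top}
6. shelf@(0, 1) [+y clear] — {divider, drawer_front, shelf, side_panel, stretcher, top}
7. back_panel@(0, 2) [-x clear] — {back_panel, divider, drawer_front, shelf, side_panel, stretcher, top}

stretcher; side_panel; top; drawer_front; divider; shelf; back_panel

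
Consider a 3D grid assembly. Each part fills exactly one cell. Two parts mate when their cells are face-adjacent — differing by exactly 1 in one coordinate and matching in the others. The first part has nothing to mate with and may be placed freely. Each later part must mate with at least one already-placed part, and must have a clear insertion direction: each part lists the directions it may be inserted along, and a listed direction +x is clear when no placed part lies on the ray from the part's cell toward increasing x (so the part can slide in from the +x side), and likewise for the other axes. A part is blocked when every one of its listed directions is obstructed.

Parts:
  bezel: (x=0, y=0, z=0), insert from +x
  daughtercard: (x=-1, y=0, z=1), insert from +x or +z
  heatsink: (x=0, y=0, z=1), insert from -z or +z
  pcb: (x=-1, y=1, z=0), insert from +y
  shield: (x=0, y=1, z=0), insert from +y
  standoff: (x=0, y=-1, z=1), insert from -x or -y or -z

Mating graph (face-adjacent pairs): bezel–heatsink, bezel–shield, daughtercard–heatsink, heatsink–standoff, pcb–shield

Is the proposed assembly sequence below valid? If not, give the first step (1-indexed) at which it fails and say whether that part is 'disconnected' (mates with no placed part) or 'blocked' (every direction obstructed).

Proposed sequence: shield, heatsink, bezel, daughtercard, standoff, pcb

1. shield@(0, 1, 0) [+y clear] — {shield}
2. heatsink@(0, 0, 1) — no placed neighbour ⇒ disconnected

Invalid at step 2 (disconnected)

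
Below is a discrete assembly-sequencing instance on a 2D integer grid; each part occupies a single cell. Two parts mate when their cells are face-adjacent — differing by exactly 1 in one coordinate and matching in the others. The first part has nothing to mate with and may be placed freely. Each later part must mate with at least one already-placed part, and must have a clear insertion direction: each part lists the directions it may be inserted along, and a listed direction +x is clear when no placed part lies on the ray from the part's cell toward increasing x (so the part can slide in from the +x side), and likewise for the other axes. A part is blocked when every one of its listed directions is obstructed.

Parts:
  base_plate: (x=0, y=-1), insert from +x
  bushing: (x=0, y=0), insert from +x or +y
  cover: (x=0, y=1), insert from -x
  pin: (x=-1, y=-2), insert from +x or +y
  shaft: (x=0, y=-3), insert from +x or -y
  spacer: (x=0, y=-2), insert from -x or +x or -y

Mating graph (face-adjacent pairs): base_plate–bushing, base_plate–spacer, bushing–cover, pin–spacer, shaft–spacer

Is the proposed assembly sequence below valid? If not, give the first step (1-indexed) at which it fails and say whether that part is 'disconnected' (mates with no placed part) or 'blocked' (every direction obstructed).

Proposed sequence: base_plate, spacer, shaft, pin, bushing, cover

Valid

1. base_plate@(0, -1) [+x clear] — {base_plate}
2. spacer@(0, -2) [-x clear] — {base_plate, spacer}
3. shaft@(0, -3) [+x clear] — {base_plate, shaft, spacer}
4. pin@(-1, -2) [+y clear] — {base_plate, pin, shaft, spacer}
5. bushing@(0, 0) [+x clear] — {base_plate, bushing, pin, shaft, spacer}
6. cover@(0, 1) [-x clear] — {base_plate, bushing, cover, pin, shaft, spacer}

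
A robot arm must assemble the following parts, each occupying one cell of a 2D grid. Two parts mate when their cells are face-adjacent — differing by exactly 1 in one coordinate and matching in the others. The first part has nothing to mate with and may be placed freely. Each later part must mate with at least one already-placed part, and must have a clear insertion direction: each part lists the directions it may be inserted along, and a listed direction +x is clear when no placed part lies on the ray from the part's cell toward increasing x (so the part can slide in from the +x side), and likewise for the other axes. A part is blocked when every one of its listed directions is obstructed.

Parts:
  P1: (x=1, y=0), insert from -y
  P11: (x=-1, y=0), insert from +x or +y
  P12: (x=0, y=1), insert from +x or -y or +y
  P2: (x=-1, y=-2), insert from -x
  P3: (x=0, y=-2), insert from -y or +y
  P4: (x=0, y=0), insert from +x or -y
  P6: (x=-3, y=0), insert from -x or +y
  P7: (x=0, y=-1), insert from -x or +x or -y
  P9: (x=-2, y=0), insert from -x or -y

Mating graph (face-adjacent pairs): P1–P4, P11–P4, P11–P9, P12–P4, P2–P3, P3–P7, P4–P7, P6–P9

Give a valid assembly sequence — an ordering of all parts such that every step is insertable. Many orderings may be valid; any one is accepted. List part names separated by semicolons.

P2; P3; P7; P4; P1; P12; P11; P9; P6

1. P2@(-1, -2) [-x clear] — {P2}
2. P3@(0, -2) [-y clear] — {P2, P3}
3. P7@(0, -1) [-x clear] — {P2, P3, P7}
4. P4@(0, 0) [+x clear] — {P2, P3, P4, P7}
5. P1@(1, 0) [-y clear] — {P1, P2, P3, P4, P7}
6. P12@(0, 1) [+x clear] — {P1, P12, P2, P3, P4, P7}
7. P11@(-1, 0) [+y clear] — {P1, P11, P12, P2, P3, P4, P7}
8. P9@(-2, 0) [-x clear] — {P1, P11, P12, P2, P3, P4, P7, P9}
9. P6@(-3, 0) [-x clear] — {P1, P11, P12, P2, P3, P4, P6, P7, P9}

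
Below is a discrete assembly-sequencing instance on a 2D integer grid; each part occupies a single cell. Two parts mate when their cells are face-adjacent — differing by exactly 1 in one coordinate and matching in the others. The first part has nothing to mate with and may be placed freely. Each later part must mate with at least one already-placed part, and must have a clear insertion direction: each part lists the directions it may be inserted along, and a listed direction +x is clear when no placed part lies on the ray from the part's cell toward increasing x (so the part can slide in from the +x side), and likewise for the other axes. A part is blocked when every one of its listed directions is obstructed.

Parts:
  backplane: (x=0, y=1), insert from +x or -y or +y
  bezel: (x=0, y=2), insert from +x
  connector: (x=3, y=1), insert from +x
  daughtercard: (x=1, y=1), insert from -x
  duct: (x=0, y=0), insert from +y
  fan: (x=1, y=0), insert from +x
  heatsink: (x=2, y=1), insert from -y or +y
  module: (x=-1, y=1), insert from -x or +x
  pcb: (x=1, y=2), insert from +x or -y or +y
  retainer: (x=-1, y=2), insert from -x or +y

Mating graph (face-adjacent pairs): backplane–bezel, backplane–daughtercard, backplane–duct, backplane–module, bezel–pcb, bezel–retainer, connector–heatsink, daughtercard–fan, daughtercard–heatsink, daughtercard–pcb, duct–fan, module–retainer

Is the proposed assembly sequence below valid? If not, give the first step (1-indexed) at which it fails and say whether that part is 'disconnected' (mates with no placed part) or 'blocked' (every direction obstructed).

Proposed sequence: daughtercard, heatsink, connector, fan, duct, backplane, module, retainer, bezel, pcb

1. daughtercard@(1, 1) [-x clear] — {daughtercard}
2. heatsink@(2, 1) [-y clear] — {daughtercard, heatsink}
3. connector@(3, 1) [+x clear] — {connector, daughtercard, heatsink}
4. fan@(1, 0) [+x clear] — {connector, daughtercard, fan, heatsink}
5. duct@(0, 0) [+y clear] — {connector, daughtercard, duct, fan, heatsink}
6. backplane@(0, 1) [+y clear] — {backplane, connector, daughtercard, duct, fan, heatsink}
7. module@(-1, 1) [-x clear] — {backplane, connector, daughtercard, duct, fan, heatsink, module}
8. retainer@(-1, 2) [-x clear] — {backplane, connector, daughtercard, duct, fan, heatsink, module, retainer}
9. bezel@(0, 2) [+x clear] — {backplane, bezel, connector, daughtercard, duct, fan, heatsink, module, retainer}
10. pcb@(1, 2) [+x clear] — {backplane, bezel, connector, daughtercard, duct, fan, heatsink, module, pcb, retainer}

Valid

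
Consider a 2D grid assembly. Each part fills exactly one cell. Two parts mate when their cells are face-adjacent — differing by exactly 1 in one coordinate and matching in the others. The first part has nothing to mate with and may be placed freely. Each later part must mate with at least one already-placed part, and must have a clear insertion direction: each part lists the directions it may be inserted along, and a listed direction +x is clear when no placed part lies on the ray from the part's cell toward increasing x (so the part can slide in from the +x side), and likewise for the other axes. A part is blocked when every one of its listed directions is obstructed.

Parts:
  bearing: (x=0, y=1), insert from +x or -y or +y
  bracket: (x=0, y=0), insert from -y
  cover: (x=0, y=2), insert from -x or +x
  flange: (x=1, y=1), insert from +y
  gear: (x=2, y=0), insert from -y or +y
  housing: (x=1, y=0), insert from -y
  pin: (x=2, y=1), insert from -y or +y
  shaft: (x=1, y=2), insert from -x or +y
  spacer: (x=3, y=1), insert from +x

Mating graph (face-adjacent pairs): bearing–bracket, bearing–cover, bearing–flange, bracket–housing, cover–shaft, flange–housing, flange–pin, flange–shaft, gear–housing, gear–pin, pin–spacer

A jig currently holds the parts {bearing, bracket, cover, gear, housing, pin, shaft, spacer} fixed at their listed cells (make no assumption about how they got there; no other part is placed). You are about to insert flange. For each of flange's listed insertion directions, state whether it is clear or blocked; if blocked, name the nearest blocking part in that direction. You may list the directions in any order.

+y: blocked by shaft

+y: nearest on ray is shaft@(1, 2) ⇒ blocked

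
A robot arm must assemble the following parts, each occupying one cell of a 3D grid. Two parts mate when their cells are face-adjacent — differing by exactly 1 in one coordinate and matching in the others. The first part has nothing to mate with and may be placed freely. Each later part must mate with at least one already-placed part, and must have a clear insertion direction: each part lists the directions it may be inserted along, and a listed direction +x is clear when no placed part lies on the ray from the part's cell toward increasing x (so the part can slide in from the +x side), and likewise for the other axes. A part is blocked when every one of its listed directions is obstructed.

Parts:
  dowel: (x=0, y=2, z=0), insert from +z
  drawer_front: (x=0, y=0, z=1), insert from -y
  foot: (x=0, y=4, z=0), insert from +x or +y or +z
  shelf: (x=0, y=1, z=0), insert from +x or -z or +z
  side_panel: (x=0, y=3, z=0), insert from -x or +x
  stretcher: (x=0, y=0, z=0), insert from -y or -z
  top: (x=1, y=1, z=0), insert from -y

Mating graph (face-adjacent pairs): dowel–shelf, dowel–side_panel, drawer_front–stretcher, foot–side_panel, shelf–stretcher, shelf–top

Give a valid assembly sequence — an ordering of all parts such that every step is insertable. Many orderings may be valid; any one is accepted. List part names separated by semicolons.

top; shelf; stretcher; drawer_front; dowel; side_panel; foot

1. top@(1, 1, 0) [-y clear] — {top}
2. shelf@(0, 1, 0) [-z clear] — {shelf, top}
3. stretcher@(0, 0, 0) [-y clear] — {shelf, stretcher, top}
4. drawer_front@(0, 0, 1) [-y clear] — {drawer_front, shelf, stretcher, top}
5. dowel@(0, 2, 0) [+z clear] — {dowel, drawer_front, shelf, stretcher, top}
6. side_panel@(0, 3, 0) [-x clear] — {dowel, drawer_front, shelf, side_panel, stretcher, top}
7. foot@(0, 4, 0) [+x clear] — {dowel, drawer_front, foot, shelf, side_panel, stretcher, top}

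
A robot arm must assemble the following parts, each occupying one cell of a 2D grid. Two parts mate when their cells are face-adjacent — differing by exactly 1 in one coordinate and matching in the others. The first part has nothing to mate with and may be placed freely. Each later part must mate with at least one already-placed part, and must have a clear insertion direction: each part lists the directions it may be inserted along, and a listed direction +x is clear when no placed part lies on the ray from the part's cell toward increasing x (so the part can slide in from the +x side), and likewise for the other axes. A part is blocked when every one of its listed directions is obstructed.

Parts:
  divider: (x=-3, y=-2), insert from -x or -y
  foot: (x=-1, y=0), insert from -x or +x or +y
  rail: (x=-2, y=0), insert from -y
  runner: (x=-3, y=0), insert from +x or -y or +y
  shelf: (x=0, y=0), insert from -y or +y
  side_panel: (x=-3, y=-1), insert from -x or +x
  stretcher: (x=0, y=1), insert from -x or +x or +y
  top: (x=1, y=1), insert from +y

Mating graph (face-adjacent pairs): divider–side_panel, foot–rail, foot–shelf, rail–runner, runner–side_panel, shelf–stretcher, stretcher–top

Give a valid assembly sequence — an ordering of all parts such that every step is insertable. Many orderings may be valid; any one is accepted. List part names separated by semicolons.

top; stretcher; shelf; foot; rail; runner; side_panel; divider

1. top@(1, 1) [+y clear] — {top}
2. stretcher@(0, 1) [-x clear] — {stretcher, top}
3. shelf@(0, 0) [-y clear] — {shelf, stretcher, top}
4. foot@(-1, 0) [-x clear] — {foot, shelf, stretcher, top}
5. rail@(-2, 0) [-y clear] — {foot, rail, shelf, stretcher, top}
6. runner@(-3, 0) [-y clear] — {foot, rail, runner, shelf, stretcher, top}
7. side_panel@(-3, -1) [-x clear] — {foot, rail, runner, shelf, side_panel, stretcher, top}
8. divider@(-3, -2) [-x clear] — {divider, foot, rail, runner, shelf, side_panel, stretcher, top}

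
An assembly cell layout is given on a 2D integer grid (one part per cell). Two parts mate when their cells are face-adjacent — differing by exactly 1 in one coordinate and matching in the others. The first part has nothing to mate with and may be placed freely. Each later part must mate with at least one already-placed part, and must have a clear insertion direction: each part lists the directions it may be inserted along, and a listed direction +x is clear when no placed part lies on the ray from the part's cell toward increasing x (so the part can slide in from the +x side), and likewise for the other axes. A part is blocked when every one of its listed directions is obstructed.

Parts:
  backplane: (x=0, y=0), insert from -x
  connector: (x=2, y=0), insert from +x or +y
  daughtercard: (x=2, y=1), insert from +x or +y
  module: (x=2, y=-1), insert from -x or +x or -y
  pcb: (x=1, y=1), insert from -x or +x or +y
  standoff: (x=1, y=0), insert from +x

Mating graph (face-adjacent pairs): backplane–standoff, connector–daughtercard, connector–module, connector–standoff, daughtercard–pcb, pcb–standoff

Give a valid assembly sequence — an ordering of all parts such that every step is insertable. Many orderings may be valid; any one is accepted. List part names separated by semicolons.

1. pcb@(1, 1) [-x clear] — {pcb}
2. daughtercard@(2, 1) [+x clear] — {daughtercard, pcb}
3. standoff@(1, 0) [+x clear] — {daughtercard, pcb, standoff}
4. connector@(2, 0) [+x clear] — {connector, daughtercard, pcb, standoff}
5. module@(2, -1) [-x clear] — {connector, daughtercard, module, pcb, standoff}
6. backplane@(0, 0) [-x clear] — {backplane, connector, daughtercard, module, pcb, standoff}

pcb; daughtercard; standoff; connector; module; backplane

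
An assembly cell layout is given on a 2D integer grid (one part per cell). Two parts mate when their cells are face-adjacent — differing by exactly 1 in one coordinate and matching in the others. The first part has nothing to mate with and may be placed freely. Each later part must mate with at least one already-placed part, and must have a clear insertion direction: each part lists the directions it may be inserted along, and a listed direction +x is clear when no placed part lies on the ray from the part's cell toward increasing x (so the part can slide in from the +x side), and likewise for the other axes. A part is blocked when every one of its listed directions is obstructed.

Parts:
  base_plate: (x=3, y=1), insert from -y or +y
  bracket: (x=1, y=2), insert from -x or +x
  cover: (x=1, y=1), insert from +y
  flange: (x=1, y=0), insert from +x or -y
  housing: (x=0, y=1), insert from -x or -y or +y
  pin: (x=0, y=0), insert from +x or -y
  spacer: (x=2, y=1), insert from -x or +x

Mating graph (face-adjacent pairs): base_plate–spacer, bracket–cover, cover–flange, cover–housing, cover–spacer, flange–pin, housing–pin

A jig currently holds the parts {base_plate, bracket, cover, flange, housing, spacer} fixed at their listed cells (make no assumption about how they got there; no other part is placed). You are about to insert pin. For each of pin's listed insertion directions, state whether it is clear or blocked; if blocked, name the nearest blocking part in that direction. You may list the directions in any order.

+x: blocked by flange; -y: clear

+x: nearest on ray is flange@(1, 0) ⇒ blocked
-y: ray from pin(0, 0) has no placed part ⇒ clear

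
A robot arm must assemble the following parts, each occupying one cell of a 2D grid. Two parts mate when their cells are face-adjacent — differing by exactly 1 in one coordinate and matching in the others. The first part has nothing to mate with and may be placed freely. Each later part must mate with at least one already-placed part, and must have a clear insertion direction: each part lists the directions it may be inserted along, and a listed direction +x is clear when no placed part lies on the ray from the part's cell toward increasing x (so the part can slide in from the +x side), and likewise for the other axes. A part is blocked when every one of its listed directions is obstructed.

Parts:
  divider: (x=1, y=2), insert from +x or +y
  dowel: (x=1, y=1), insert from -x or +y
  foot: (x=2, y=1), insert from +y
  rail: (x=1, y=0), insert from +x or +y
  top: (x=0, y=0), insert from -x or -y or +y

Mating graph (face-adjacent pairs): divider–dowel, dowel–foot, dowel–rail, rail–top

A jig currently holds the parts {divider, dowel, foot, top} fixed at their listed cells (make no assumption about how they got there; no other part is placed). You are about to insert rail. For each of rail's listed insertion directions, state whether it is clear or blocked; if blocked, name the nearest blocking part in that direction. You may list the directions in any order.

+x: ray from rail(1, 0) has no placed part ⇒ clear
+y: nearest on ray is dowel@(1, 1) ⇒ blocked

+x: clear; +y: blocked by dowel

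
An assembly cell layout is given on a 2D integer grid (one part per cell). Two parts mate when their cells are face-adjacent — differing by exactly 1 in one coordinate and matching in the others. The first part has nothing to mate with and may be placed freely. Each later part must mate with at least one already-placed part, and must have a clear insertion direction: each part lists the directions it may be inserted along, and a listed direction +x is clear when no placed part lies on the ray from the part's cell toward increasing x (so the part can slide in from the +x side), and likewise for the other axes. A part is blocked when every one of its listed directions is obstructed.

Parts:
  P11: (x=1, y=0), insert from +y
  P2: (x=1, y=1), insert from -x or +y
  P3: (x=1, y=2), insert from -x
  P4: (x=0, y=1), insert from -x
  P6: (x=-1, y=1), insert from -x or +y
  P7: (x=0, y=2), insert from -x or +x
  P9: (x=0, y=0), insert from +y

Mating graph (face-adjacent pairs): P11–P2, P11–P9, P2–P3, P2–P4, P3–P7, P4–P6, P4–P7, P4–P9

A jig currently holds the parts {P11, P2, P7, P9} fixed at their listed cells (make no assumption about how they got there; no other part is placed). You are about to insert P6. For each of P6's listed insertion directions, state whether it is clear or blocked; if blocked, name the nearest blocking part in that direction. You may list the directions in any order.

-x: ray from P6(-1, 1) has no placed part ⇒ clear
+y: ray from P6(-1, 1) has no placed part ⇒ clear

+y: clear; -x: clear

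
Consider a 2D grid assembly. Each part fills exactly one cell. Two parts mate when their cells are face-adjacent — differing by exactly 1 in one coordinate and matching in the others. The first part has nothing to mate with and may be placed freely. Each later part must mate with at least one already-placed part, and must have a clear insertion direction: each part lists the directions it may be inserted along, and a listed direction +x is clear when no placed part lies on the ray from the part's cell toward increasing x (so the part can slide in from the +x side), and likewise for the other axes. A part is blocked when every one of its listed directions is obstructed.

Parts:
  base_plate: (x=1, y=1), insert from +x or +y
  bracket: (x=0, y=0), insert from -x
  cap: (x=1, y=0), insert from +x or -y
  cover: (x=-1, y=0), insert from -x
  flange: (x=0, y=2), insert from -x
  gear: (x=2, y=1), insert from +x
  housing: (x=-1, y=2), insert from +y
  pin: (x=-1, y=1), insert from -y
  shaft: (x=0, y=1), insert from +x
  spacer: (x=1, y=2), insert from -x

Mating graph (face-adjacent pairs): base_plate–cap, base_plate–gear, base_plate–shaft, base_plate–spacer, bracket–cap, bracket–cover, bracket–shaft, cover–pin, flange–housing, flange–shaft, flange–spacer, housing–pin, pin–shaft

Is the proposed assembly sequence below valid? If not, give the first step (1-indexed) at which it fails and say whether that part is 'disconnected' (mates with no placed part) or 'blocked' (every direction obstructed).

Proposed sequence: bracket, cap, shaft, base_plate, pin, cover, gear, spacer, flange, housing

1. bracket@(0, 0) [-x clear] — {bracket}
2. cap@(1, 0) [+x clear] — {bracket, cap}
3. shaft@(0, 1) [+x clear] — {bracket, cap, shaft}
4. base_plate@(1, 1) [+x clear] — {base_plate, bracket, cap, shaft}
5. pin@(-1, 1) [-y clear] — {base_plate, bracket, cap, pin, shaft}
6. cover@(-1, 0) [-x clear] — {base_plate, bracket, cap, cover, pin, shaft}
7. gear@(2, 1) [+x clear] — {base_plate, bracket, cap, cover, gear, pin, shaft}
8. spacer@(1, 2) [-x clear] — {base_plate, bracket, cap, cover, gear, pin, shaft, spacer}
9. flange@(0, 2) [-x clear] — {base_plate, bracket, cap, cover, flange, gear, pin, shaft, spacer}
10. housing@(-1, 2) [+y clear] — {base_plate, bracket, cap, cover, flange, gear, housing, pin, shaft, spacer}

Valid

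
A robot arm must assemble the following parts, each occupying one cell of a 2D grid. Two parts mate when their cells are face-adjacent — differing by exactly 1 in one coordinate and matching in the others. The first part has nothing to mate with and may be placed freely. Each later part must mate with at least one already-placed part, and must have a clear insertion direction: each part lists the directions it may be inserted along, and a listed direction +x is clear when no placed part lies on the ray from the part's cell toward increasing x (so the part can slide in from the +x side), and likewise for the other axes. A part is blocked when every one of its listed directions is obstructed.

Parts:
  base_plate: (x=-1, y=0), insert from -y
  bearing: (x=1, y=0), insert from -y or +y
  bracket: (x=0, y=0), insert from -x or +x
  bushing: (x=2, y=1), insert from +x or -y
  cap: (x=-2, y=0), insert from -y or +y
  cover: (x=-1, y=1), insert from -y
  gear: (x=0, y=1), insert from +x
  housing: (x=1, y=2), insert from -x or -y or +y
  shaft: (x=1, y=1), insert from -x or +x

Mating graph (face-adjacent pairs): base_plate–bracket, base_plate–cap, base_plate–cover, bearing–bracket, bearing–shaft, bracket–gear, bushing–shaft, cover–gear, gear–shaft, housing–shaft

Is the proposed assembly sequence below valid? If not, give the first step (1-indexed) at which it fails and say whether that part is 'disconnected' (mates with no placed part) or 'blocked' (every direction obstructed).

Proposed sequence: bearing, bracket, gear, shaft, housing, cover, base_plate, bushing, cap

1. bearing@(1, 0) [-y clear] — {bearing}
2. bracket@(0, 0) [-x clear] — {bearing, bracket}
3. gear@(0, 1) [+x clear] — {bearing, bracket, gear}
4. shaft@(1, 1) [+x clear] — {bearing, bracket, gear, shaft}
5. housing@(1, 2) [-x clear] — {bearing, bracket, gear, housing, shaft}
6. cover@(-1, 1) [-y clear] — {bearing, bracket, cover, gear, housing, shaft}
7. base_plate@(-1, 0) [-y clear] — {base_plate, bearing, bracket, cover, gear, housing, shaft}
8. bushing@(2, 1) [+x clear] — {base_plate, bearing, bracket, bushing, cover, gear, housing, shaft}
9. cap@(-2, 0) [-y clear] — {base_plate, bearing, bracket, bushing, cap, cover, gear, housing, shaft}

Valid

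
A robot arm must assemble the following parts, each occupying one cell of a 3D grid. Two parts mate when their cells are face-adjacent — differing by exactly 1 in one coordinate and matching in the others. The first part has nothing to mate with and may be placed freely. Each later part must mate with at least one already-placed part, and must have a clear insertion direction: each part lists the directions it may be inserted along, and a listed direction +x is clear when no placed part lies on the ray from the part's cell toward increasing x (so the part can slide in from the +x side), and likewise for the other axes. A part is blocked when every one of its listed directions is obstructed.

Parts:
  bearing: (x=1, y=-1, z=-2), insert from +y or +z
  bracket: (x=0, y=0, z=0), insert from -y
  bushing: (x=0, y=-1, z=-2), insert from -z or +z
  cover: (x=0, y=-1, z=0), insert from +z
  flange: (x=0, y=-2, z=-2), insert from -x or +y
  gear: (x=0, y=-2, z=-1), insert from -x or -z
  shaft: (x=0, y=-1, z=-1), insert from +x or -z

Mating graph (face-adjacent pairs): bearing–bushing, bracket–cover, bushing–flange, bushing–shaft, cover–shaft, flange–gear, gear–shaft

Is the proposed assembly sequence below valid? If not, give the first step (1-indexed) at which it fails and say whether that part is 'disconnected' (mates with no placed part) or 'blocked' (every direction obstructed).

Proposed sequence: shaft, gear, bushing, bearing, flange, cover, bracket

Invalid at step 7 (blocked)

1. shaft@(0, -1, -1) [+x clear] — {shaft}
2. gear@(0, -2, -1) [-x clear] — {gear, shaft}
3. bushing@(0, -1, -2) [-z clear] — {bushing, gear, shaft}
4. bearing@(1, -1, -2) [+y clear] — {bearing, bushing, gear, shaft}
5. flange@(0, -2, -2) [-x clear] — {bearing, bushing, flange, gear, shaft}
6. cover@(0, -1, 0) [+z clear] — {bearing, bushing, cover, flange, gear, shaft}
7. bracket@(0, 0, 0) — -y all obstructed ⇒ blocked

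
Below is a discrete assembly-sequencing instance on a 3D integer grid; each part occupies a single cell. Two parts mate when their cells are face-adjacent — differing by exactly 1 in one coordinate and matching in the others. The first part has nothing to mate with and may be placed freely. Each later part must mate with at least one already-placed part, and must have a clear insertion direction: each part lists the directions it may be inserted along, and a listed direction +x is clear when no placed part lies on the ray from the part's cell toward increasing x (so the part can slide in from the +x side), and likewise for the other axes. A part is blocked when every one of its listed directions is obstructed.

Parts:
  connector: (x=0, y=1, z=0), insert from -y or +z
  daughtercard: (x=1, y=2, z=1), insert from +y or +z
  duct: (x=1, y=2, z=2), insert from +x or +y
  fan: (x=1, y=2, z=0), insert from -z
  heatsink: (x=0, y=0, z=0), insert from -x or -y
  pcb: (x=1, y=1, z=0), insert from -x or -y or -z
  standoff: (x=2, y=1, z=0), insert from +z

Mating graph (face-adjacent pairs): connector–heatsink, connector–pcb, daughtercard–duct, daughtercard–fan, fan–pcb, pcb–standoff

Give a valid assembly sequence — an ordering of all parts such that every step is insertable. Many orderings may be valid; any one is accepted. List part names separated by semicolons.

1. duct@(1, 2, 2) [+x clear] — {duct}
2. daughtercard@(1, 2, 1) [+y clear] — {daughtercard, duct}
3. fan@(1, 2, 0) [-z clear] — {daughtercard, duct, fan}
4. pcb@(1, 1, 0) [-x clear] — {daughtercard, duct, fan, pcb}
5. connector@(0, 1, 0) [-y clear] — {connector, daughtercard, duct, fan, pcb}
6. heatsink@(0, 0, 0) [-x clear] — {connector, daughtercard, duct, fan, heatsink, pcb}
7. standoff@(2, 1, 0) [+z clear] — {connector, daughtercard, duct, fan, heatsink, pcb, standoff}

duct; daughtercard; fan; pcb; connector; heatsink; standoff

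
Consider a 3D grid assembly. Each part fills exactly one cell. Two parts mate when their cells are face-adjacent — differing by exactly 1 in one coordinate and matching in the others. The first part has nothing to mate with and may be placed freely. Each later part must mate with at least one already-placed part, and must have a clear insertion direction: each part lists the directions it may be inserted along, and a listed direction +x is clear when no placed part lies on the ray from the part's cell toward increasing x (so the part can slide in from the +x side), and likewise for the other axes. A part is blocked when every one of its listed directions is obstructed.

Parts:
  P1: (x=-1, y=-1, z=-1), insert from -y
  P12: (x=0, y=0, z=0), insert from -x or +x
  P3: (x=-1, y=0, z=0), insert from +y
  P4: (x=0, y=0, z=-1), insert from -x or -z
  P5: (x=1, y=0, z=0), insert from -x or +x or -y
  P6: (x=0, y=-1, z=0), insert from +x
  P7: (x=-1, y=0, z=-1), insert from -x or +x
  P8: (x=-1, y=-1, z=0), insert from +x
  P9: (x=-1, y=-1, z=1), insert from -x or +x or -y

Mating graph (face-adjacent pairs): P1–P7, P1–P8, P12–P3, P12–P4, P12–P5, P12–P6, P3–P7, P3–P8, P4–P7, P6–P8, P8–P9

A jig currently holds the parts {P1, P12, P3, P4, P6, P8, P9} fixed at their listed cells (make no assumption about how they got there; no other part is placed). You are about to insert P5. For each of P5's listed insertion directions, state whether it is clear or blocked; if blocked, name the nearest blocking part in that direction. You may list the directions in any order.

-x: nearest on ray is P12@(0, 0, 0) ⇒ blocked
+x: ray from P5(1, 0, 0) has no placed part ⇒ clear
-y: ray from P5(1, 0, 0) has no placed part ⇒ clear

+x: clear; -x: blocked by P12; -y: clear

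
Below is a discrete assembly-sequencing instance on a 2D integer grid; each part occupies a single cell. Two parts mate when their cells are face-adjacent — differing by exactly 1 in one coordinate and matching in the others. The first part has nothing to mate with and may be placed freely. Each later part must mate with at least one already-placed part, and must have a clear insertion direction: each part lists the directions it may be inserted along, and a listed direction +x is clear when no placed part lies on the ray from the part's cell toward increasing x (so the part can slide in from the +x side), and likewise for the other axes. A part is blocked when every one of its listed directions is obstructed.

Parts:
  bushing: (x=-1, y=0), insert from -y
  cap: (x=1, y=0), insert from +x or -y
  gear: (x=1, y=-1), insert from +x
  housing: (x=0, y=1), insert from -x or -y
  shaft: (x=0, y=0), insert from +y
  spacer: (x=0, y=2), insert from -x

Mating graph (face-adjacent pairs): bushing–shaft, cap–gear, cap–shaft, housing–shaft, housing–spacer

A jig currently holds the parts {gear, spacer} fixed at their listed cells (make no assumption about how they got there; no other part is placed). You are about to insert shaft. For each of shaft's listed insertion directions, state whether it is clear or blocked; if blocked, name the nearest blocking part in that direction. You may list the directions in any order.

+y: nearest on ray is spacer@(0, 2) ⇒ blocked

+y: blocked by spacer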